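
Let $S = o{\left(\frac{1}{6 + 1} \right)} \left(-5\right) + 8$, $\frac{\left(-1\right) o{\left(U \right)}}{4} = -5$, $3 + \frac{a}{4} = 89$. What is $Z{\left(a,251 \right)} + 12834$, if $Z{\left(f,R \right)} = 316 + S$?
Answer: $13058$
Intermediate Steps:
$a = 344$ ($a = -12 + 4 \cdot 89 = -12 + 356 = 344$)
$o{\left(U \right)} = 20$ ($o{\left(U \right)} = \left(-4\right) \left(-5\right) = 20$)
$S = -92$ ($S = 20 \left(-5\right) + 8 = -100 + 8 = -92$)
$Z{\left(f,R \right)} = 224$ ($Z{\left(f,R \right)} = 316 - 92 = 224$)
$Z{\left(a,251 \right)} + 12834 = 224 + 12834 = 13058$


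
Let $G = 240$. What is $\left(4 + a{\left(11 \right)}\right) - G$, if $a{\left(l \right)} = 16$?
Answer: $-220$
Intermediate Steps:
$\left(4 + a{\left(11 \right)}\right) - G = \left(4 + 16\right) - 240 = 20 - 240 = -220$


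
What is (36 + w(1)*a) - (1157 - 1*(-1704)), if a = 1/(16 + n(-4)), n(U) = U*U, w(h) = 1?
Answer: -90399/32 ≈ -2825.0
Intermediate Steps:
n(U) = U²
a = 1/32 (a = 1/(16 + (-4)²) = 1/(16 + 16) = 1/32 ≈ 0.031250)
(36 + w(1)*a) - (1157 - 1*(-1704)) = (36 + 1*(1/32)) - (1157 - 1*(-1704)) = (36 + 1/32) - (1157 + 1704) = 1153/32 - 1*2861 = 1153/32 - 2861 = -90399/32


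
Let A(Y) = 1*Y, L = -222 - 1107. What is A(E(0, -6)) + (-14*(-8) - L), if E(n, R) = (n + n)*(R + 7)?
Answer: 1441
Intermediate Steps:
L = -1329
E(n, R) = 2*n*(7 + R) (E(n, R) = (2*n)*(7 + R) = 2*n*(7 + R))
A(Y) = Y
A(E(0, -6)) + (-14*(-8) - L) = 2*0*(7 - 6) + (-14*(-8) - 1*(-1329)) = 2*0*1 + (112 + 1329) = 0 + 1441 = 1441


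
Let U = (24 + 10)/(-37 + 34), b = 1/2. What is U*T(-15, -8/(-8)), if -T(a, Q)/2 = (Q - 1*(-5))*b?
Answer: 68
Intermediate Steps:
b = ½ (b = 1*(½) = ½ ≈ 0.50000)
T(a, Q) = -5 - Q (T(a, Q) = -2*(Q - 1*(-5))/2 = -2*(Q + 5)/2 = -2*(5 + Q)/2 = -2*(5/2 + Q/2) = -5 - Q)
U = -34/3 (U = 34/(-3) = 34*(-⅓) = -34/3 ≈ -11.333)
U*T(-15, -8/(-8)) = -34*(-5 - (-8)/(-8))/3 = -34*(-5 - (-8)*(-1)/8)/3 = -34*(-5 - 1*1)/3 = -34*(-5 - 1)/3 = -34/3*(-6) = 68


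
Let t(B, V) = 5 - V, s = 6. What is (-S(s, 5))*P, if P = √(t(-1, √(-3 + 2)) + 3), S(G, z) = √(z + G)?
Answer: -√(88 - 11*I) ≈ -9.3991 + 0.58517*I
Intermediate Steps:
S(G, z) = √(G + z)
P = √(8 - I) (P = √((5 - √(-3 + 2)) + 3) = √((5 - √(-1)) + 3) = √((5 - I) + 3) = √(8 - I) ≈ 2.8339 - 0.17643*I)
(-S(s, 5))*P = (-√(6 + 5))*√(8 - I) = (-√11)*√(8 - I) = -√11*√(8 - I)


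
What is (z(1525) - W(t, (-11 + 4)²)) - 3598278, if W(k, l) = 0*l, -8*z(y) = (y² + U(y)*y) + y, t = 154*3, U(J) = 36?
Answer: -15584137/4 ≈ -3.8960e+6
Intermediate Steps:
t = 462
z(y) = -37*y/8 - y²/8 (z(y) = -((y² + 36*y) + y)/8 = -(y² + 37*y)/8 = -37*y/8 - y²/8)
W(k, l) = 0
(z(1525) - W(t, (-11 + 4)²)) - 3598278 = (-⅛*1525*(37 + 1525) - 1*0) - 3598278 = (-⅛*1525*1562 + 0) - 3598278 = (-1191025/4 + 0) - 3598278 = -1191025/4 - 3598278 = -15584137/4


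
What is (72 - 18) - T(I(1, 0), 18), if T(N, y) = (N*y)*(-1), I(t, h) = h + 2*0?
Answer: 54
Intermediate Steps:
I(t, h) = h (I(t, h) = h + 0 = h)
T(N, y) = -N*y
(72 - 18) - T(I(1, 0), 18) = (72 - 18) - (-1)*0*18 = 54 - 1*0 = 54 + 0 = 54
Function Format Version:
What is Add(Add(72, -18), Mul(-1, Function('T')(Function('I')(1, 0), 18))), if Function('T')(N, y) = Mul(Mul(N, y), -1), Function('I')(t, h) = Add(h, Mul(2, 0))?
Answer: 54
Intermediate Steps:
Function('I')(t, h) = h (Function('I')(t, h) = Add(h, 0) = h)
Function('T')(N, y) = Mul(-1, N, y)
Add(Add(72, -18), Mul(-1, Function('T')(Function('I')(1, 0), 18))) = Add(Add(72, -18), Mul(-1, Mul(-1, 0, 18))) = Add(54, Mul(-1, 0)) = Add(54, 0) = 54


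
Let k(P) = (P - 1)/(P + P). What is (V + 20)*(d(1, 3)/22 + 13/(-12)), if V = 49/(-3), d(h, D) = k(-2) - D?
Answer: -313/72 ≈ -4.3472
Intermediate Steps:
k(P) = (-1 + P)/(2*P) (k(P) = (-1 + P)/((2*P)) = (-1 + P)*(1/(2*P)) = (-1 + P)/(2*P))
d(h, D) = 3/4 - D (d(h, D) = (1/2)*(-1 - 2)/(-2) - D = (1/2)*(-1/2)*(-3) - D = 3/4 - D)
V = -49/3 (V = 49*(-1/3) = -49/3 ≈ -16.333)
(V + 20)*(d(1, 3)/22 + 13/(-12)) = (-49/3 + 20)*((3/4 - 1*3)/22 + 13/(-12)) = 11*((3/4 - 3)*(1/22) + 13*(-1/12))/3 = 11*(-9/4*1/22 - 13/12)/3 = 11*(-9/88 - 13/12)/3 = (11/3)*(-313/264) = -313/72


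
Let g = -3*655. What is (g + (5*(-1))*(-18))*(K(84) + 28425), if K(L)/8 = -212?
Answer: -50116875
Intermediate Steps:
K(L) = -1696 (K(L) = 8*(-212) = -1696)
g = -1965
(g + (5*(-1))*(-18))*(K(84) + 28425) = (-1965 + (5*(-1))*(-18))*(-1696 + 28425) = (-1965 - 5*(-18))*26729 = (-1965 + 90)*26729 = -1875*26729 = -50116875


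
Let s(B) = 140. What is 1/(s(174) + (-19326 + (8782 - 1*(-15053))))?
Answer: 1/4649 ≈ 0.00021510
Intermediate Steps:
1/(s(174) + (-19326 + (8782 - 1*(-15053)))) = 1/(140 + (-19326 + (8782 - 1*(-15053)))) = 1/(140 + (-19326 + (8782 + 15053))) = 1/(140 + (-19326 + 23835)) = 1/(140 + 4509) = 1/4649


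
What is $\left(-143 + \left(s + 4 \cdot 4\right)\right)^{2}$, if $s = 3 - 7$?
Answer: $17161$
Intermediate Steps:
$s = -4$ ($s = 3 - 7 = -4$)
$\left(-143 + \left(s + 4 \cdot 4\right)\right)^{2} = \left(-143 + \left(-4 + 4 \cdot 4\right)\right)^{2} = \left(-143 + \left(-4 + 16\right)\right)^{2} = \left(-143 + 12\right)^{2} = \left(-131\right)^{2} = 17161$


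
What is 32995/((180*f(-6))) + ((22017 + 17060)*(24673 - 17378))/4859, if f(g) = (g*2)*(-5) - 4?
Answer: 574726561981/9795744 ≈ 58671.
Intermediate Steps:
f(g) = -4 - 10*g (f(g) = (2*g)*(-5) - 4 = -10*g - 4 = -4 - 10*g)
32995/((180*f(-6))) + ((22017 + 17060)*(24673 - 17378))/4859 = 32995/((180*(-4 - 10*(-6)))) + ((22017 + 17060)*(24673 - 17378))/4859 = 32995/((180*(-4 + 60))) + (39077*7295)*(1/4859) = 32995/((180*56)) + 285066715*(1/4859) = 32995/10080 + 285066715/4859 = 32995*(1/10080) + 285066715/4859 = 6599/2016 + 285066715/4859 = 574726561981/9795744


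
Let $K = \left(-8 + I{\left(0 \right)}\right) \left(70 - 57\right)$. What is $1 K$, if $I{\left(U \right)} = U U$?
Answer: $-104$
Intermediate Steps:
$I{\left(U \right)} = U^{2}$
$K = -104$ ($K = \left(-8 + 0^{2}\right) \left(70 - 57\right) = \left(-8 + 0\right) 13 = \left(-8\right) 13 = -104$)
$1 K = 1 \left(-104\right) = -104$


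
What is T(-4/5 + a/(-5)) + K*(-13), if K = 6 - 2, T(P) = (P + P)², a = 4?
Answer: -1044/25 ≈ -41.760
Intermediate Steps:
T(P) = 4*P² (T(P) = (2*P)² = 4*P²)
K = 4
T(-4/5 + a/(-5)) + K*(-13) = 4*(-4/5 + 4/(-5))² + 4*(-13) = 4*(-4*⅕ + 4*(-⅕))² - 52 = 4*(-⅘ - ⅘)² - 52 = 4*(-8/5)² - 52 = 4*(64/25) - 52 = 256/25 - 52 = -1044/25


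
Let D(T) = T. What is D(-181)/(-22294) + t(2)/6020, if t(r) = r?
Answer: 141776/16776235 ≈ 0.0084510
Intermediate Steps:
D(-181)/(-22294) + t(2)/6020 = -181/(-22294) + 2/6020 = -181*(-1/22294) + 2*(1/6020) = 181/22294 + 1/3010 = 141776/16776235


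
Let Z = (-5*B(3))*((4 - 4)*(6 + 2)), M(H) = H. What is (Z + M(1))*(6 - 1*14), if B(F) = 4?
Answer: -8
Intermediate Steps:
Z = 0 (Z = (-5*4)*((4 - 4)*(6 + 2)) = -0*8 = -20*0 = 0)
(Z + M(1))*(6 - 1*14) = (0 + 1)*(6 - 1*14) = 1*(6 - 14) = 1*(-8) = -8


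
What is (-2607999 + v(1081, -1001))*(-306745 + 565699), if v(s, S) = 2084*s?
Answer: -91979166030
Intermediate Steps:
(-2607999 + v(1081, -1001))*(-306745 + 565699) = (-2607999 + 2084*1081)*(-306745 + 565699) = (-2607999 + 2252804)*258954 = -355195*258954 = -91979166030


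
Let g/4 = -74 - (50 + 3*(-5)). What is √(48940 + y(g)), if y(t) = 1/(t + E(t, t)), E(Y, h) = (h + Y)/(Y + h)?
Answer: √9260671065/435 ≈ 221.22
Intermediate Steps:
E(Y, h) = 1 (E(Y, h) = (Y + h)/(Y + h) = 1)
g = -436 (g = 4*(-74 - (50 + 3*(-5))) = 4*(-74 - (50 - 15)) = 4*(-74 - 1*35) = 4*(-74 - 35) = 4*(-109) = -436)
y(t) = 1/(1 + t) (y(t) = 1/(t + 1) = 1/(1 + t))
√(48940 + y(g)) = √(48940 + 1/(1 - 436)) = √(48940 + 1/(-435)) = √(48940 - 1/435) = √(21288899/435) = √9260671065/435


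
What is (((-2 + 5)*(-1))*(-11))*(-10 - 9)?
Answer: -627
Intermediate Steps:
(((-2 + 5)*(-1))*(-11))*(-10 - 9) = ((3*(-1))*(-11))*(-19) = -3*(-11)*(-19) = 33*(-19) = -627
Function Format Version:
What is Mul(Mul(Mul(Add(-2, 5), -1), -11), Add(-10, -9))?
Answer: -627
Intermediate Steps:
Mul(Mul(Mul(Add(-2, 5), -1), -11), Add(-10, -9)) = Mul(Mul(Mul(3, -1), -11), -19) = Mul(Mul(-3, -11), -19) = Mul(33, -19) = -627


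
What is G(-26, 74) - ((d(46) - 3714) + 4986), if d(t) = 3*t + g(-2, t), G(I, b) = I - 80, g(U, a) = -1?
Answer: -1515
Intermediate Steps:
G(I, b) = -80 + I
d(t) = -1 + 3*t (d(t) = 3*t - 1 = -1 + 3*t)
G(-26, 74) - ((d(46) - 3714) + 4986) = (-80 - 26) - (((-1 + 3*46) - 3714) + 4986) = -106 - (((-1 + 138) - 3714) + 4986) = -106 - ((137 - 3714) + 4986) = -106 - (-3577 + 4986) = -106 - 1*1409 = -106 - 1409 = -1515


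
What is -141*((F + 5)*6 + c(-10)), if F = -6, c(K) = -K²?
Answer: 14946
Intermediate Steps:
-141*((F + 5)*6 + c(-10)) = -141*((-6 + 5)*6 - 1*(-10)²) = -141*(-1*6 - 1*100) = -141*(-6 - 100) = -141*(-106) = 14946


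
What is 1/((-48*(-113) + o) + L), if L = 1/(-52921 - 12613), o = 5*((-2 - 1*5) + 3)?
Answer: 65534/354145735 ≈ 0.00018505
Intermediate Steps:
o = -20 (o = 5*((-2 - 5) + 3) = 5*(-7 + 3) = 5*(-4) = -20)
L = -1/65534 (L = 1/(-65534) = -1/65534 ≈ -1.5259e-5)
1/((-48*(-113) + o) + L) = 1/((-48*(-113) - 20) - 1/65534) = 1/((5424 - 20) - 1/65534) = 1/(5404 - 1/65534) = 1/(354145735/65534) = 65534/354145735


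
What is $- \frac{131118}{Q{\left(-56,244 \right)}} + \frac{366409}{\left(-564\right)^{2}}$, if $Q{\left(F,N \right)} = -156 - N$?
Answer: $\frac{2615917183}{7952400} \approx 328.95$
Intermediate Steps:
$- \frac{131118}{Q{\left(-56,244 \right)}} + \frac{366409}{\left(-564\right)^{2}} = - \frac{131118}{-156 - 244} + \frac{366409}{\left(-564\right)^{2}} = - \frac{131118}{-156 - 244} + \frac{366409}{318096} = - \frac{131118}{-400} + 366409 \cdot \frac{1}{318096} = \left(-131118\right) \left(- \frac{1}{400}\right) + \frac{366409}{318096} = \frac{65559}{200} + \frac{366409}{318096} = \frac{2615917183}{7952400}$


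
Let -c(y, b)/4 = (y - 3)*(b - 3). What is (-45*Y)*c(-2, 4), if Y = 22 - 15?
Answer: -6300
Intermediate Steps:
c(y, b) = -4*(-3 + b)*(-3 + y) (c(y, b) = -4*(y - 3)*(b - 3) = -4*(-3 + y)*(-3 + b) = -4*(-3 + b)*(-3 + y))
Y = 7
(-45*Y)*c(-2, 4) = (-45*7)*(-36 + 12*4 + 12*(-2) - 4*4*(-2)) = -315*(-36 + 48 - 24 + 32) = -315*20 = -6300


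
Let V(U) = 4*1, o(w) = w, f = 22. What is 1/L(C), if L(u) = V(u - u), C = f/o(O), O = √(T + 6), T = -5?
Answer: ¼ ≈ 0.25000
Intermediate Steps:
O = 1 (O = √(-5 + 6) = √1 = 1)
V(U) = 4
C = 22 (C = 22/1 = 22*1 = 22)
L(u) = 4
1/L(C) = 1/4 = ¼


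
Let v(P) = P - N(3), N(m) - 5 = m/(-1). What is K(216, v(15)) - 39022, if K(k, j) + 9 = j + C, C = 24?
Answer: -38994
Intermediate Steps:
N(m) = 5 - m (N(m) = 5 + m/(-1) = 5 + m*(-1) = 5 - m)
v(P) = -2 + P (v(P) = P - (5 - 1*3) = P - (5 - 3) = P - 1*2 = P - 2 = -2 + P)
K(k, j) = 15 + j (K(k, j) = -9 + (j + 24) = -9 + (24 + j) = 15 + j)
K(216, v(15)) - 39022 = (15 + (-2 + 15)) - 39022 = (15 + 13) - 39022 = 28 - 39022 = -38994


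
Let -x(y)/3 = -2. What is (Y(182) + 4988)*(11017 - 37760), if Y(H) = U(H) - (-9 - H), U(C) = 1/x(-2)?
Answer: -831038725/6 ≈ -1.3851e+8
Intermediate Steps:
x(y) = 6 (x(y) = -3*(-2) = 6)
U(C) = ⅙ (U(C) = 1/6 = ⅙)
Y(H) = 55/6 + H (Y(H) = ⅙ - (-9 - H) = ⅙ + (9 + H) = 55/6 + H)
(Y(182) + 4988)*(11017 - 37760) = ((55/6 + 182) + 4988)*(11017 - 37760) = (1147/6 + 4988)*(-26743) = (31075/6)*(-26743) = -831038725/6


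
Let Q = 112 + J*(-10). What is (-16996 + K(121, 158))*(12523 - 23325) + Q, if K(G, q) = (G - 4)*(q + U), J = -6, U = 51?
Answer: -80550342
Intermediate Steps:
K(G, q) = (-4 + G)*(51 + q) (K(G, q) = (G - 4)*(q + 51) = (-4 + G)*(51 + q))
Q = 172 (Q = 112 - 6*(-10) = 112 + 60 = 172)
(-16996 + K(121, 158))*(12523 - 23325) + Q = (-16996 + (-204 - 4*158 + 51*121 + 121*158))*(12523 - 23325) + 172 = (-16996 + (-204 - 632 + 6171 + 19118))*(-10802) + 172 = (-16996 + 24453)*(-10802) + 172 = 7457*(-10802) + 172 = -80550514 + 172 = -80550342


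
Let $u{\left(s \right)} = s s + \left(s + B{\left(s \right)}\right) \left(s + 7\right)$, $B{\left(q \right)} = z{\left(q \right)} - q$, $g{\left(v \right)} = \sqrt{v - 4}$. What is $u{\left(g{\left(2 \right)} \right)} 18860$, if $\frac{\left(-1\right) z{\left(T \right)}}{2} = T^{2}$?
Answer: $490360 + 75440 i \sqrt{2} \approx 4.9036 \cdot 10^{5} + 1.0669 \cdot 10^{5} i$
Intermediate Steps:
$z{\left(T \right)} = - 2 T^{2}$
$g{\left(v \right)} = \sqrt{-4 + v}$
$B{\left(q \right)} = - q - 2 q^{2}$ ($B{\left(q \right)} = - 2 q^{2} - q = - q - 2 q^{2}$)
$u{\left(s \right)} = s^{2} + \left(7 + s\right) \left(s + s \left(-1 - 2 s\right)\right)$ ($u{\left(s \right)} = s s + \left(s + s \left(-1 - 2 s\right)\right) \left(s + 7\right) = s^{2} + \left(s + s \left(-1 - 2 s\right)\right) \left(7 + s\right) = s^{2} + \left(7 + s\right) \left(s + s \left(-1 - 2 s\right)\right)$)
$u{\left(g{\left(2 \right)} \right)} 18860 = \left(\sqrt{-4 + 2}\right)^{2} \left(-13 - 2 \sqrt{-4 + 2}\right) 18860 = \left(\sqrt{-2}\right)^{2} \left(-13 - 2 \sqrt{-2}\right) 18860 = \left(i \sqrt{2}\right)^{2} \left(-13 - 2 i \sqrt{2}\right) 18860 = - 2 \left(-13 - 2 i \sqrt{2}\right) 18860 = \left(26 + 4 i \sqrt{2}\right) 18860 = 490360 + 75440 i \sqrt{2}$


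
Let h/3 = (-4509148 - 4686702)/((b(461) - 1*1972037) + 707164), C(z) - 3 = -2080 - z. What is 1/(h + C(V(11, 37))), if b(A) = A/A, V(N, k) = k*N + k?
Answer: -210812/526859127 ≈ -0.00040013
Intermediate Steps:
V(N, k) = k + N*k (V(N, k) = N*k + k = k + N*k)
b(A) = 1
C(z) = -2077 - z (C(z) = 3 + (-2080 - z) = -2077 - z)
h = 4597925/210812 (h = 3*((-4509148 - 4686702)/((1 - 1*1972037) + 707164)) = 3*(-9195850/((1 - 1972037) + 707164)) = 3*(-9195850/(-1972036 + 707164)) = 3*(-9195850/(-1264872)) = 3*(-9195850*(-1/1264872)) = 3*(4597925/632436) = 4597925/210812 ≈ 21.811)
1/(h + C(V(11, 37))) = 1/(4597925/210812 + (-2077 - 37*(1 + 11))) = 1/(4597925/210812 + (-2077 - 37*12)) = 1/(4597925/210812 + (-2077 - 1*444)) = 1/(4597925/210812 + (-2077 - 444)) = 1/(4597925/210812 - 2521) = 1/(-526859127/210812) = -210812/526859127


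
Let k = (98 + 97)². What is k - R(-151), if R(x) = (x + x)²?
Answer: -53179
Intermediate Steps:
R(x) = 4*x² (R(x) = (2*x)² = 4*x²)
k = 38025 (k = 195² = 38025)
k - R(-151) = 38025 - 4*(-151)² = 38025 - 4*22801 = 38025 - 1*91204 = 38025 - 91204 = -53179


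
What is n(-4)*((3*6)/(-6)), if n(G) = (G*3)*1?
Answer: 36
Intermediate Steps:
n(G) = 3*G (n(G) = (3*G)*1 = 3*G)
n(-4)*((3*6)/(-6)) = (3*(-4))*((3*6)/(-6)) = -216*(-1)/6 = -12*(-3) = 36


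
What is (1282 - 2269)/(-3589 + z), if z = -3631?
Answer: 987/7220 ≈ 0.13670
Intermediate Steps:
(1282 - 2269)/(-3589 + z) = (1282 - 2269)/(-3589 - 3631) = -987/(-7220) = -987*(-1/7220) = 987/7220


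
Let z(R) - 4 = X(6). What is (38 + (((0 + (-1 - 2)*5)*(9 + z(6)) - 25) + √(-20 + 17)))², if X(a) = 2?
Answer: (212 - I*√3)² ≈ 44941.0 - 734.4*I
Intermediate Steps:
z(R) = 6 (z(R) = 4 + 2 = 6)
(38 + (((0 + (-1 - 2)*5)*(9 + z(6)) - 25) + √(-20 + 17)))² = (38 + (((0 + (-1 - 2)*5)*(9 + 6) - 25) + √(-20 + 17)))² = (38 + (((0 - 3*5)*15 - 25) + √(-3)))² = (38 + (((0 - 15)*15 - 25) + I*√3))² = (38 + ((-15*15 - 25) + I*√3))² = (38 + ((-225 - 25) + I*√3))² = (38 + (-250 + I*√3))² = (-212 + I*√3)²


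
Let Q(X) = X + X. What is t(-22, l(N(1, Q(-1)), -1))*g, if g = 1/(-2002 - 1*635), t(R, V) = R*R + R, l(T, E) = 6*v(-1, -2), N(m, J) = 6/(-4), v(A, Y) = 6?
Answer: -154/879 ≈ -0.17520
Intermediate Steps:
Q(X) = 2*X
N(m, J) = -3/2 (N(m, J) = 6*(-¼) = -3/2)
l(T, E) = 36 (l(T, E) = 6*6 = 36)
t(R, V) = R + R² (t(R, V) = R² + R = R + R²)
g = -1/2637 (g = 1/(-2002 - 635) = 1/(-2637) = -1/2637 ≈ -0.00037922)
t(-22, l(N(1, Q(-1)), -1))*g = -22*(1 - 22)*(-1/2637) = -22*(-21)*(-1/2637) = 462*(-1/2637) = -154/879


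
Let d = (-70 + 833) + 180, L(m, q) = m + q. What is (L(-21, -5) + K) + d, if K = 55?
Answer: 972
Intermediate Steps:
d = 943 (d = 763 + 180 = 943)
(L(-21, -5) + K) + d = ((-21 - 5) + 55) + 943 = (-26 + 55) + 943 = 29 + 943 = 972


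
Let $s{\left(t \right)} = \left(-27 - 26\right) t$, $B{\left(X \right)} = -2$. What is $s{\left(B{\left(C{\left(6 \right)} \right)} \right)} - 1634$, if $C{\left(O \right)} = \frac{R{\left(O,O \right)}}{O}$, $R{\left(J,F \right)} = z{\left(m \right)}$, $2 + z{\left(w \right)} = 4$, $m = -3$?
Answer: $-1528$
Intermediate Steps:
$z{\left(w \right)} = 2$ ($z{\left(w \right)} = -2 + 4 = 2$)
$R{\left(J,F \right)} = 2$
$C{\left(O \right)} = \frac{2}{O}$
$s{\left(t \right)} = - 53 t$
$s{\left(B{\left(C{\left(6 \right)} \right)} \right)} - 1634 = \left(-53\right) \left(-2\right) - 1634 = 106 - 1634 = -1528$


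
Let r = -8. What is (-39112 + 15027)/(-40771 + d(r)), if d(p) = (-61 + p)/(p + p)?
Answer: 385360/652267 ≈ 0.59080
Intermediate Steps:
d(p) = (-61 + p)/(2*p) (d(p) = (-61 + p)/((2*p)) = (-61 + p)*(1/(2*p)) = (-61 + p)/(2*p))
(-39112 + 15027)/(-40771 + d(r)) = (-39112 + 15027)/(-40771 + (½)*(-61 - 8)/(-8)) = -24085/(-40771 + (½)*(-⅛)*(-69)) = -24085/(-40771 + 69/16) = -24085/(-652267/16) = -24085*(-16/652267) = 385360/652267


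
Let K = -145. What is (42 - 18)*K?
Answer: -3480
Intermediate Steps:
(42 - 18)*K = (42 - 18)*(-145) = 24*(-145) = -3480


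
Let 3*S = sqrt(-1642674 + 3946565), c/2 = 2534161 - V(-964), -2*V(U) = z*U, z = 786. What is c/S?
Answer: 12931854*sqrt(2303891)/2303891 ≈ 8519.8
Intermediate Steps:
V(U) = -393*U
c = 4310618 (c = 2*(2534161 - (-393)*(-964)) = 2*(2534161 - 1*378852) = 2*(2534161 - 378852) = 2*2155309 = 4310618)
S = sqrt(2303891)/3 (S = sqrt(-1642674 + 3946565)/3 = sqrt(2303891)/3 ≈ 505.95)
c/S = 4310618/((sqrt(2303891)/3)) = 4310618*(3*sqrt(2303891)/2303891) = 12931854*sqrt(2303891)/2303891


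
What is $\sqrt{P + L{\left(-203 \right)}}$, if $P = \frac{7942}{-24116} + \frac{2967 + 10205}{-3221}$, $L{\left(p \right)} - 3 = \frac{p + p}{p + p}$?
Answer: $\frac{i \sqrt{631647154585310}}{38838818} \approx 0.6471 i$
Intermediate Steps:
$L{\left(p \right)} = 4$ ($L{\left(p \right)} = 3 + \frac{p + p}{p + p} = 3 + \frac{2 p}{2 p} = 3 + 2 p \frac{1}{2 p} = 3 + 1 = 4$)
$P = - \frac{171618567}{38838818}$ ($P = 7942 \left(- \frac{1}{24116}\right) + 13172 \left(- \frac{1}{3221}\right) = - \frac{3971}{12058} - \frac{13172}{3221} = - \frac{171618567}{38838818} \approx -4.4187$)
$\sqrt{P + L{\left(-203 \right)}} = \sqrt{- \frac{171618567}{38838818} + 4} = \sqrt{- \frac{16263295}{38838818}} = \frac{i \sqrt{631647154585310}}{38838818}$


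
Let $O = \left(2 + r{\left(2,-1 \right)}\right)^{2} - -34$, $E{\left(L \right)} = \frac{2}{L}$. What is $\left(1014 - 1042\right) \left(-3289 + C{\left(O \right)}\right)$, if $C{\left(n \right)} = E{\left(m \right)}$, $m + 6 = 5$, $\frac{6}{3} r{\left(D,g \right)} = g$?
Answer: $92148$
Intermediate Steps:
$r{\left(D,g \right)} = \frac{g}{2}$
$m = -1$ ($m = -6 + 5 = -1$)
$O = \frac{145}{4}$ ($O = \left(2 + \frac{1}{2} \left(-1\right)\right)^{2} - -34 = \left(2 - \frac{1}{2}\right)^{2} + 34 = \left(\frac{3}{2}\right)^{2} + 34 = \frac{9}{4} + 34 = \frac{145}{4} \approx 36.25$)
$C{\left(n \right)} = -2$ ($C{\left(n \right)} = \frac{2}{-1} = 2 \left(-1\right) = -2$)
$\left(1014 - 1042\right) \left(-3289 + C{\left(O \right)}\right) = \left(1014 - 1042\right) \left(-3289 - 2\right) = \left(-28\right) \left(-3291\right) = 92148$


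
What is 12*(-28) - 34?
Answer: -370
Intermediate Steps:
12*(-28) - 34 = -336 - 34 = -370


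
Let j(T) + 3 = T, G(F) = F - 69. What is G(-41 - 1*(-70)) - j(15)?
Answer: -52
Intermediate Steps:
G(F) = -69 + F
j(T) = -3 + T
G(-41 - 1*(-70)) - j(15) = (-69 + (-41 - 1*(-70))) - (-3 + 15) = (-69 + (-41 + 70)) - 1*12 = (-69 + 29) - 12 = -40 - 12 = -52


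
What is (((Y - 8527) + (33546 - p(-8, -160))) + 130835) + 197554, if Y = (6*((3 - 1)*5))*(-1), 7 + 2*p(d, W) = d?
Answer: 706711/2 ≈ 3.5336e+5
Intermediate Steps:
p(d, W) = -7/2 + d/2
Y = -60 (Y = (6*(2*5))*(-1) = (6*10)*(-1) = 60*(-1) = -60)
(((Y - 8527) + (33546 - p(-8, -160))) + 130835) + 197554 = (((-60 - 8527) + (33546 - (-7/2 + (½)*(-8)))) + 130835) + 197554 = ((-8587 + (33546 - (-7/2 - 4))) + 130835) + 197554 = ((-8587 + (33546 - 1*(-15/2))) + 130835) + 197554 = ((-8587 + (33546 + 15/2)) + 130835) + 197554 = ((-8587 + 67107/2) + 130835) + 197554 = (49933/2 + 130835) + 197554 = 311603/2 + 197554 = 706711/2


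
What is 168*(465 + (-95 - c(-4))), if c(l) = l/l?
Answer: 61992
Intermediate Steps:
c(l) = 1
168*(465 + (-95 - c(-4))) = 168*(465 + (-95 - 1*1)) = 168*(465 + (-95 - 1)) = 168*(465 - 96) = 168*369 = 61992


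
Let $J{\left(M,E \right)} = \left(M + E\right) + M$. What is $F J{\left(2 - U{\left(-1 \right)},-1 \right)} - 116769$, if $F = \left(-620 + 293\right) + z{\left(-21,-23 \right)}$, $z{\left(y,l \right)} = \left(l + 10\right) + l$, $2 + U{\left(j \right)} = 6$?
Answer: $-114954$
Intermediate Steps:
$U{\left(j \right)} = 4$ ($U{\left(j \right)} = -2 + 6 = 4$)
$z{\left(y,l \right)} = 10 + 2 l$ ($z{\left(y,l \right)} = \left(10 + l\right) + l = 10 + 2 l$)
$F = -363$ ($F = \left(-620 + 293\right) + \left(10 + 2 \left(-23\right)\right) = -327 + \left(10 - 46\right) = -327 - 36 = -363$)
$J{\left(M,E \right)} = E + 2 M$ ($J{\left(M,E \right)} = \left(E + M\right) + M = E + 2 M$)
$F J{\left(2 - U{\left(-1 \right)},-1 \right)} - 116769 = - 363 \left(-1 + 2 \left(2 - 4\right)\right) - 116769 = - 363 \left(-1 + 2 \left(-2\right)\right) - 116769 = - 363 \left(-1 - 4\right) - 116769 = \left(-363\right) \left(-5\right) - 116769 = 1815 - 116769 = -114954$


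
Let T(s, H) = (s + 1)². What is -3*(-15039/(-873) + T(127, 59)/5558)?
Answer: -16314999/269563 ≈ -60.524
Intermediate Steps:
T(s, H) = (1 + s)²
-3*(-15039/(-873) + T(127, 59)/5558) = -3*(-15039/(-873) + (1 + 127)²/5558) = -3*(-15039*(-1/873) + 128²*(1/5558)) = -3*(1671/97 + 16384*(1/5558)) = -3*(1671/97 + 8192/2779) = -3*5438333/269563 = -16314999/269563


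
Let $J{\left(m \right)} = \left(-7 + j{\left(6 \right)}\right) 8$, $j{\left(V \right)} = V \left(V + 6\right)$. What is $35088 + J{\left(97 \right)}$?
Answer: $35608$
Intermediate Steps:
$j{\left(V \right)} = V \left(6 + V\right)$
$J{\left(m \right)} = 520$ ($J{\left(m \right)} = \left(-7 + 6 \left(6 + 6\right)\right) 8 = \left(-7 + 6 \cdot 12\right) 8 = \left(-7 + 72\right) 8 = 65 \cdot 8 = 520$)
$35088 + J{\left(97 \right)} = 35088 + 520 = 35608$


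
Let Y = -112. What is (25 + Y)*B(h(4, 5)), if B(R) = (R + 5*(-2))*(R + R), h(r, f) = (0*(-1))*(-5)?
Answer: 0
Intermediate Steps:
h(r, f) = 0 (h(r, f) = 0*(-5) = 0)
B(R) = 2*R*(-10 + R) (B(R) = (R - 10)*(2*R) = (-10 + R)*(2*R) = 2*R*(-10 + R))
(25 + Y)*B(h(4, 5)) = (25 - 112)*(2*0*(-10 + 0)) = -174*0*(-10) = -87*0 = 0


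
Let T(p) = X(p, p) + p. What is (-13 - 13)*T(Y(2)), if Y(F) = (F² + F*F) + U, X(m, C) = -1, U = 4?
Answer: -286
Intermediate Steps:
Y(F) = 4 + 2*F² (Y(F) = (F² + F*F) + 4 = (F² + F²) + 4 = 2*F² + 4 = 4 + 2*F²)
T(p) = -1 + p
(-13 - 13)*T(Y(2)) = (-13 - 13)*(-1 + (4 + 2*2²)) = -26*(-1 + (4 + 2*4)) = -26*(-1 + (4 + 8)) = -26*(-1 + 12) = -26*11 = -286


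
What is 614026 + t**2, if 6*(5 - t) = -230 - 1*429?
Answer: 22579657/36 ≈ 6.2721e+5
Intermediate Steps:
t = 689/6 (t = 5 - (-230 - 1*429)/6 = 5 - (-230 - 429)/6 = 5 - 1/6*(-659) = 5 + 659/6 = 689/6 ≈ 114.83)
614026 + t**2 = 614026 + (689/6)**2 = 614026 + 474721/36 = 22579657/36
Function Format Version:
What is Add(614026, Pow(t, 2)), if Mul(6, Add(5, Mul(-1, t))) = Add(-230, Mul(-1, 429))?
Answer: Rational(22579657, 36) ≈ 6.2721e+5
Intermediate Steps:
t = Rational(689, 6) (t = Add(5, Mul(Rational(-1, 6), Add(-230, Mul(-1, 429)))) = Add(5, Mul(Rational(-1, 6), Add(-230, -429))) = Add(5, Mul(Rational(-1, 6), -659)) = Add(5, Rational(659, 6)) = Rational(689, 6) ≈ 114.83)
Add(614026, Pow(t, 2)) = Add(614026, Pow(Rational(689, 6), 2)) = Add(614026, Rational(474721, 36)) = Rational(22579657, 36)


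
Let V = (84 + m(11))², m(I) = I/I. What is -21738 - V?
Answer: -28963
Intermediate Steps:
m(I) = 1
V = 7225 (V = (84 + 1)² = 85² = 7225)
-21738 - V = -21738 - 1*7225 = -21738 - 7225 = -28963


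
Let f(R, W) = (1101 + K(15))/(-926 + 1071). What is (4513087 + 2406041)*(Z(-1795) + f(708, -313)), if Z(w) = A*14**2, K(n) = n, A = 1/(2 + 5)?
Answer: 35813406528/145 ≈ 2.4699e+8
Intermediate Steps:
A = 1/7 ≈ 0.14286
f(R, W) = 1116/145 (f(R, W) = (1101 + 15)/(-926 + 1071) = 1116/145)
Z(w) = 28 (Z(w) = (1/7)*14**2 = (1/7)*196 = 28)
(4513087 + 2406041)*(Z(-1795) + f(708, -313)) = (4513087 + 2406041)*(28 + 1116/145) = 6919128*(5176/145) = 35813406528/145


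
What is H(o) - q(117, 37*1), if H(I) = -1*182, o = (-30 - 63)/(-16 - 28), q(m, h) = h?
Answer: -219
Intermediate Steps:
o = 93/44 (o = -93/(-44) = -93*(-1/44) = 93/44 ≈ 2.1136)
H(I) = -182
H(o) - q(117, 37*1) = -182 - 37 = -219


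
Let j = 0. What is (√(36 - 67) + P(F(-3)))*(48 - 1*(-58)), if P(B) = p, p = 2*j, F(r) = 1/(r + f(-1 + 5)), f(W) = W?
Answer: 106*I*√31 ≈ 590.18*I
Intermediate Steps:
F(r) = 1/(4 + r) (F(r) = 1/(r + (-1 + 5)) = 1/(r + 4) = 1/(4 + r))
p = 0 (p = 2*0 = 0)
P(B) = 0
(√(36 - 67) + P(F(-3)))*(48 - 1*(-58)) = (√(36 - 67) + 0)*(48 - 1*(-58)) = (√(-31) + 0)*(48 + 58) = (I*√31 + 0)*106 = (I*√31)*106 = 106*I*√31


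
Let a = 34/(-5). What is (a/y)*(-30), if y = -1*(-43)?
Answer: 204/43 ≈ 4.7442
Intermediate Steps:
y = 43
a = -34/5 (a = 34*(-⅕) = -34/5 ≈ -6.8000)
(a/y)*(-30) = (-34/5/43)*(-30) = ((1/43)*(-34/5))*(-30) = -34/215*(-30) = 204/43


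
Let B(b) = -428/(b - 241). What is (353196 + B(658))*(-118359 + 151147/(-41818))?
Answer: -364500712295115968/8719053 ≈ -4.1805e+10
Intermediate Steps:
B(b) = -428/(-241 + b)
(353196 + B(658))*(-118359 + 151147/(-41818)) = (353196 - 428/(-241 + 658))*(-118359 + 151147/(-41818)) = (353196 - 428/417)*(-118359 + 151147*(-1/41818)) = (353196 - 428*1/417)*(-118359 - 151147/41818) = (353196 - 428/417)*(-4949687809/41818) = (147282304/417)*(-4949687809/41818) = -364500712295115968/8719053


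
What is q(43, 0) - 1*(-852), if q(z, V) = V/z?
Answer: 852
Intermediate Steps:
q(43, 0) - 1*(-852) = 0/43 - 1*(-852) = 0*(1/43) + 852 = 0 + 852 = 852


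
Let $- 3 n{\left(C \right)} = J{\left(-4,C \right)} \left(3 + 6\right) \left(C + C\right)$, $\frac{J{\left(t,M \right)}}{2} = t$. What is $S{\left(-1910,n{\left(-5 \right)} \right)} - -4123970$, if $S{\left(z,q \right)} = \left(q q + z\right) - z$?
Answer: $4181570$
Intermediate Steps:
$J{\left(t,M \right)} = 2 t$
$n{\left(C \right)} = 48 C$ ($n{\left(C \right)} = - \frac{2 \left(-4\right) \left(3 + 6\right) \left(C + C\right)}{3} = - \frac{\left(-8\right) 9 \cdot 2 C}{3} = - \frac{\left(-8\right) 18 C}{3} = - \frac{\left(-144\right) C}{3} = 48 C$)
$S{\left(z,q \right)} = q^{2}$ ($S{\left(z,q \right)} = \left(q^{2} + z\right) - z = \left(z + q^{2}\right) - z = q^{2}$)
$S{\left(-1910,n{\left(-5 \right)} \right)} - -4123970 = \left(48 \left(-5\right)\right)^{2} - -4123970 = \left(-240\right)^{2} + 4123970 = 57600 + 4123970 = 4181570$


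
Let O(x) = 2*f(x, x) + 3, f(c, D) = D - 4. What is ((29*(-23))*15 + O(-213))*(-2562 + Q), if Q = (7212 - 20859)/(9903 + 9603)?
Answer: 86945827714/3251 ≈ 2.6744e+7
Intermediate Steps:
Q = -4549/6502 (Q = -13647/19506 = -13647*1/19506 = -4549/6502 ≈ -0.69963)
f(c, D) = -4 + D
O(x) = -5 + 2*x (O(x) = 2*(-4 + x) + 3 = (-8 + 2*x) + 3 = -5 + 2*x)
((29*(-23))*15 + O(-213))*(-2562 + Q) = ((29*(-23))*15 + (-5 + 2*(-213)))*(-2562 - 4549/6502) = (-667*15 + (-5 - 426))*(-16662673/6502) = (-10005 - 431)*(-16662673/6502) = -10436*(-16662673/6502) = 86945827714/3251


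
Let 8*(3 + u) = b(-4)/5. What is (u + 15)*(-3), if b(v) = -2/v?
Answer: -2883/80 ≈ -36.037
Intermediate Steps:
u = -239/80 (u = -3 + (-2/(-4)/5)/8 = -3 + (-2*(-¼)*(⅕))/8 = -3 + ((½)*(⅕))/8 = -3 + (⅛)*(⅒) = -3 + 1/80 = -239/80 ≈ -2.9875)
(u + 15)*(-3) = (-239/80 + 15)*(-3) = (961/80)*(-3) = -2883/80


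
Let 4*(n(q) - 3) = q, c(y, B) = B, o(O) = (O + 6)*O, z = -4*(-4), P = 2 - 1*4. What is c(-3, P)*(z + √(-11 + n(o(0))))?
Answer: -32 - 4*I*√2 ≈ -32.0 - 5.6569*I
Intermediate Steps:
P = -2 (P = 2 - 4 = -2)
z = 16
o(O) = O*(6 + O) (o(O) = (6 + O)*O = O*(6 + O))
n(q) = 3 + q/4
c(-3, P)*(z + √(-11 + n(o(0)))) = -2*(16 + √(-11 + (3 + (0*(6 + 0))/4))) = -2*(16 + √(-11 + (3 + (0*6)/4))) = -2*(16 + √(-11 + (3 + (¼)*0))) = -2*(16 + √(-11 + (3 + 0))) = -2*(16 + √(-11 + 3)) = -2*(16 + √(-8)) = -2*(16 + 2*I*√2) = -32 - 4*I*√2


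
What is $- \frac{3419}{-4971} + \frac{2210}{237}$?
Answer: $\frac{3932071}{392709} \approx 10.013$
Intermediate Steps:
$- \frac{3419}{-4971} + \frac{2210}{237} = \left(-3419\right) \left(- \frac{1}{4971}\right) + 2210 \cdot \frac{1}{237} = \frac{3419}{4971} + \frac{2210}{237} = \frac{3932071}{392709}$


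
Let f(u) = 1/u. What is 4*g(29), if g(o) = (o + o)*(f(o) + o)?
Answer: 6736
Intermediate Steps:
g(o) = 2*o*(o + 1/o) (g(o) = (o + o)*(1/o + o) = (2*o)*(o + 1/o) = 2*o*(o + 1/o))
4*g(29) = 4*(2 + 2*29²) = 4*(2 + 2*841) = 4*(2 + 1682) = 4*1684 = 6736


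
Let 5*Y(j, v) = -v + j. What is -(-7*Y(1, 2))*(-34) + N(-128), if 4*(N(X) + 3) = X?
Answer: 63/5 ≈ 12.600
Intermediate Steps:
Y(j, v) = -v/5 + j/5 (Y(j, v) = (-v + j)/5 = (j - v)/5 = -v/5 + j/5)
N(X) = -3 + X/4
-(-7*Y(1, 2))*(-34) + N(-128) = -(-7*(-⅕*2 + (⅕)*1))*(-34) + (-3 + (¼)*(-128)) = -(-7*(-⅖ + ⅕))*(-34) + (-3 - 32) = -(-7*(-⅕))*(-34) - 35 = -7*(-34)/5 - 35 = -1*(-238/5) - 35 = 238/5 - 35 = 63/5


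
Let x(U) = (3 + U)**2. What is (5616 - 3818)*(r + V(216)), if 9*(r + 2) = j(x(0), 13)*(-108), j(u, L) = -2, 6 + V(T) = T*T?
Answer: 83916256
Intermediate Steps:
V(T) = -6 + T**2 (V(T) = -6 + T*T = -6 + T**2)
r = 22 (r = -2 + (-2*(-108))/9 = -2 + (1/9)*216 = -2 + 24 = 22)
(5616 - 3818)*(r + V(216)) = (5616 - 3818)*(22 + (-6 + 216**2)) = 1798*(22 + (-6 + 46656)) = 1798*(22 + 46650) = 1798*46672 = 83916256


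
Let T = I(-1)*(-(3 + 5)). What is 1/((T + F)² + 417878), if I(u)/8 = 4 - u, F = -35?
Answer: 1/543903 ≈ 1.8386e-6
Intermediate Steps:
I(u) = 32 - 8*u (I(u) = 8*(4 - u) = 32 - 8*u)
T = -320 (T = (32 - 8*(-1))*(-(3 + 5)) = (32 + 8)*(-1*8) = 40*(-8) = -320)
1/((T + F)² + 417878) = 1/((-320 - 35)² + 417878) = 1/((-355)² + 417878) = 1/(126025 + 417878) = 1/543903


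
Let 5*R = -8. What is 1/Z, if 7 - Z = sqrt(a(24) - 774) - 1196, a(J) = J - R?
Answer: 6015/7239787 + I*sqrt(18710)/7239787 ≈ 0.00083083 + 1.8893e-5*I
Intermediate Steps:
R = -8/5 (R = (1/5)*(-8) = -8/5 ≈ -1.6000)
a(J) = 8/5 + J (a(J) = J - 1*(-8/5) = J + 8/5 = 8/5 + J)
Z = 1203 - I*sqrt(18710)/5 (Z = 7 - (sqrt((8/5 + 24) - 774) - 1196) = 7 - (sqrt(128/5 - 774) - 1196) = 7 - (sqrt(-3742/5) - 1196) = 7 - (I*sqrt(18710)/5 - 1196) = 7 - (-1196 + I*sqrt(18710)/5) = 7 + (1196 - I*sqrt(18710)/5) = 1203 - I*sqrt(18710)/5 ≈ 1203.0 - 27.357*I)
1/Z = 1/(1203 - I*sqrt(18710)/5)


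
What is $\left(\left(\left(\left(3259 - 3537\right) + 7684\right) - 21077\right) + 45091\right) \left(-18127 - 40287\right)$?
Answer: $-1835367880$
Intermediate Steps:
$\left(\left(\left(\left(3259 - 3537\right) + 7684\right) - 21077\right) + 45091\right) \left(-18127 - 40287\right) = \left(\left(\left(-278 + 7684\right) - 21077\right) + 45091\right) \left(-58414\right) = \left(\left(7406 - 21077\right) + 45091\right) \left(-58414\right) = \left(-13671 + 45091\right) \left(-58414\right) = 31420 \left(-58414\right) = -1835367880$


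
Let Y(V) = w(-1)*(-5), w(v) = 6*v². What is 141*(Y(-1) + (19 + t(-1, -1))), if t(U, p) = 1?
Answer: -1410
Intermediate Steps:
Y(V) = -30 (Y(V) = (6*(-1)²)*(-5) = (6*1)*(-5) = 6*(-5) = -30)
141*(Y(-1) + (19 + t(-1, -1))) = 141*(-30 + (19 + 1)) = 141*(-30 + 20) = 141*(-10) = -1410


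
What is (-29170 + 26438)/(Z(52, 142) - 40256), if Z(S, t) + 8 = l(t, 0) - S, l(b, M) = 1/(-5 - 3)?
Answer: 21856/322529 ≈ 0.067764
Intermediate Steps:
l(b, M) = -⅛ (l(b, M) = 1/(-8) = -⅛)
Z(S, t) = -65/8 - S (Z(S, t) = -8 + (-⅛ - S) = -65/8 - S)
(-29170 + 26438)/(Z(52, 142) - 40256) = (-29170 + 26438)/((-65/8 - 1*52) - 40256) = -2732/((-65/8 - 52) - 40256) = -2732/(-481/8 - 40256) = -2732/(-322529/8) = -2732*(-8/322529) = 21856/322529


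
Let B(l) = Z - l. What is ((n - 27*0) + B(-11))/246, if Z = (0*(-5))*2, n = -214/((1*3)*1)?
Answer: -181/738 ≈ -0.24526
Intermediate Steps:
n = -214/3 (n = -214/(3*1) = -214/3 ≈ -71.333)
Z = 0 (Z = 0*2 = 0)
B(l) = -l (B(l) = 0 - l = -l)
((n - 27*0) + B(-11))/246 = ((-214/3 - 27*0) - 1*(-11))/246 = ((-214/3 + 0) + 11)*(1/246) = (-214/3 + 11)*(1/246) = -181/3*1/246 = -181/738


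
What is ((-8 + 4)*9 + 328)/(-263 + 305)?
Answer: 146/21 ≈ 6.9524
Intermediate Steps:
((-8 + 4)*9 + 328)/(-263 + 305) = (-4*9 + 328)/42 = (-36 + 328)*(1/42) = 292*(1/42) = 146/21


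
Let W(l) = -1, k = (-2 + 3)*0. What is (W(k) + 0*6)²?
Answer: 1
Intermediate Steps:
k = 0 (k = 1*0 = 0)
(W(k) + 0*6)² = (-1 + 0*6)² = (-1 + 0)² = (-1)² = 1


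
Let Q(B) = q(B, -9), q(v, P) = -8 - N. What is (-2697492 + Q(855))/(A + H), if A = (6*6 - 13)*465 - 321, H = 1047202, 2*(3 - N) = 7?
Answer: -5394999/2115152 ≈ -2.5506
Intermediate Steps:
N = -½ (N = 3 - ½*7 = 3 - 7/2 = -½ ≈ -0.50000)
q(v, P) = -15/2 (q(v, P) = -8 - 1*(-½) = -8 + ½ = -15/2)
Q(B) = -15/2
A = 10374 (A = (36 - 13)*465 - 321 = 23*465 - 321 = 10695 - 321 = 10374)
(-2697492 + Q(855))/(A + H) = (-2697492 - 15/2)/(10374 + 1047202) = -5394999/2/1057576 = -5394999/2*1/1057576 = -5394999/2115152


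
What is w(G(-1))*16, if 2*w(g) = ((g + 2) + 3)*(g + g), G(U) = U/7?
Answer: -544/49 ≈ -11.102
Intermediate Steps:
G(U) = U/7 (G(U) = U*(1/7) = U/7)
w(g) = g*(5 + g) (w(g) = (((g + 2) + 3)*(g + g))/2 = (((2 + g) + 3)*(2*g))/2 = ((5 + g)*(2*g))/2 = (2*g*(5 + g))/2 = g*(5 + g))
w(G(-1))*16 = (((1/7)*(-1))*(5 + (1/7)*(-1)))*16 = -(5 - 1/7)/7*16 = -1/7*34/7*16 = -34/49*16 = -544/49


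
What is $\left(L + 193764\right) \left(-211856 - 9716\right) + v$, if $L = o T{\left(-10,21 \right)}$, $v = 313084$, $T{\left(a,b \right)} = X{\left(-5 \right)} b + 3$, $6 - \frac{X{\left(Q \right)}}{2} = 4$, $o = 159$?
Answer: $-45997369400$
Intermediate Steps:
$X{\left(Q \right)} = 4$ ($X{\left(Q \right)} = 12 - 8 = 4$)
$T{\left(a,b \right)} = 3 + 4 b$ ($T{\left(a,b \right)} = 4 b + 3 = 3 + 4 b$)
$L = 13833$ ($L = 159 \left(3 + 4 \cdot 21\right) = 159 \left(3 + 84\right) = 159 \cdot 87 = 13833$)
$\left(L + 193764\right) \left(-211856 - 9716\right) + v = \left(13833 + 193764\right) \left(-211856 - 9716\right) + 313084 = 207597 \left(-221572\right) + 313084 = -45997682484 + 313084 = -45997369400$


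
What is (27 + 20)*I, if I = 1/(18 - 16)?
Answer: 47/2 ≈ 23.500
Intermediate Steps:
I = ½ (I = 1/2 = ½ ≈ 0.50000)
(27 + 20)*I = (27 + 20)*(½) = 47*(½) = 47/2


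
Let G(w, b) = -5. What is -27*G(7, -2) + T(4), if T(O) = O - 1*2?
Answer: 137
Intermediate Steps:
T(O) = -2 + O (T(O) = O - 2 = -2 + O)
-27*G(7, -2) + T(4) = -27*(-5) + (-2 + 4) = 135 + 2 = 137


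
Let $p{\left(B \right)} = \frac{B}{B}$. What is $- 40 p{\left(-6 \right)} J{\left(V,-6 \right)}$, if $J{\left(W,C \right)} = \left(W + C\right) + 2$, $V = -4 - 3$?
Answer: $440$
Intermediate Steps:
$V = -7$ ($V = -4 - 3 = -7$)
$J{\left(W,C \right)} = 2 + C + W$ ($J{\left(W,C \right)} = \left(C + W\right) + 2 = 2 + C + W$)
$p{\left(B \right)} = 1$
$- 40 p{\left(-6 \right)} J{\left(V,-6 \right)} = \left(-40\right) 1 \left(2 - 6 - 7\right) = \left(-40\right) \left(-11\right) = 440$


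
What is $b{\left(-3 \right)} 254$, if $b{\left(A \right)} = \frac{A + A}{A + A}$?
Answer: $254$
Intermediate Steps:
$b{\left(A \right)} = 1$ ($b{\left(A \right)} = \frac{2 A}{2 A} = 2 A \frac{1}{2 A} = 1$)
$b{\left(-3 \right)} 254 = 1 \cdot 254 = 254$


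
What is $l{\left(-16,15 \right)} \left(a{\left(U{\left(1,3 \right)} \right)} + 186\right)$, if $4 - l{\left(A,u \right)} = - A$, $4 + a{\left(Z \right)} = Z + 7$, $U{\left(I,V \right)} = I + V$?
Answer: $-2316$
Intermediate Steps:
$a{\left(Z \right)} = 3 + Z$ ($a{\left(Z \right)} = -4 + \left(Z + 7\right) = -4 + \left(7 + Z\right) = 3 + Z$)
$l{\left(A,u \right)} = 4 + A$ ($l{\left(A,u \right)} = 4 - - A = 4 + A$)
$l{\left(-16,15 \right)} \left(a{\left(U{\left(1,3 \right)} \right)} + 186\right) = \left(4 - 16\right) \left(\left(3 + \left(1 + 3\right)\right) + 186\right) = - 12 \left(\left(3 + 4\right) + 186\right) = - 12 \left(7 + 186\right) = \left(-12\right) 193 = -2316$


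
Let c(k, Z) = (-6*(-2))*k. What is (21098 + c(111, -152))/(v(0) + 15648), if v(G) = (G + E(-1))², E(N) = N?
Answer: 22430/15649 ≈ 1.4333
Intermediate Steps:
c(k, Z) = 12*k
v(G) = (-1 + G)² (v(G) = (G - 1)² = (-1 + G)²)
(21098 + c(111, -152))/(v(0) + 15648) = (21098 + 12*111)/((-1 + 0)² + 15648) = (21098 + 1332)/((-1)² + 15648) = 22430/(1 + 15648) = 22430/15649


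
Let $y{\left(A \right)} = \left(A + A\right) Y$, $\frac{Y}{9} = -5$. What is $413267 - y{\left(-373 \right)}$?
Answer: $379697$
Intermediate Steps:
$Y = -45$ ($Y = 9 \left(-5\right) = -45$)
$y{\left(A \right)} = - 90 A$ ($y{\left(A \right)} = \left(A + A\right) \left(-45\right) = 2 A \left(-45\right) = - 90 A$)
$413267 - y{\left(-373 \right)} = 413267 - \left(-90\right) \left(-373\right) = 413267 - 33570 = 379697$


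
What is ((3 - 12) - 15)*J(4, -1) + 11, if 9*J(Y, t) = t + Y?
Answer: 3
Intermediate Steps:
J(Y, t) = Y/9 + t/9 (J(Y, t) = (t + Y)/9 = (Y + t)/9 = Y/9 + t/9)
((3 - 12) - 15)*J(4, -1) + 11 = ((3 - 12) - 15)*((⅑)*4 + (⅑)*(-1)) + 11 = (-9 - 15)*(4/9 - ⅑) + 11 = -24*⅓ + 11 = -8 + 11 = 3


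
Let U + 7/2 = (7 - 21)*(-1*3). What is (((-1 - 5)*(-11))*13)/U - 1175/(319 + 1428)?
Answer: 264307/12229 ≈ 21.613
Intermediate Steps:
U = 77/2 (U = -7/2 + (7 - 21)*(-1*3) = -7/2 - 14*(-3) = -7/2 + 42 = 77/2 ≈ 38.500)
(((-1 - 5)*(-11))*13)/U - 1175/(319 + 1428) = (((-1 - 5)*(-11))*13)/(77/2) - 1175/(319 + 1428) = (-6*(-11)*13)*(2/77) - 1175/1747 = (66*13)*(2/77) - 1175*1/1747 = 858*(2/77) - 1175/1747 = 156/7 - 1175/1747 = 264307/12229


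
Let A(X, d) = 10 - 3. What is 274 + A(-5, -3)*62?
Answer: 708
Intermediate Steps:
A(X, d) = 7
274 + A(-5, -3)*62 = 274 + 7*62 = 274 + 434 = 708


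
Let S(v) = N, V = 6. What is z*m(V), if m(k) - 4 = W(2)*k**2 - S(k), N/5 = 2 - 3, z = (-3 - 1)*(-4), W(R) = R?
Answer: 1296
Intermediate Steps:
z = 16 (z = -4*(-4) = 16)
N = -5 (N = 5*(2 - 3) = 5*(-1) = -5)
S(v) = -5
m(k) = 9 + 2*k**2 (m(k) = 4 + (2*k**2 - 1*(-5)) = 4 + (2*k**2 + 5) = 4 + (5 + 2*k**2) = 9 + 2*k**2)
z*m(V) = 16*(9 + 2*6**2) = 16*(9 + 2*36) = 16*(9 + 72) = 16*81 = 1296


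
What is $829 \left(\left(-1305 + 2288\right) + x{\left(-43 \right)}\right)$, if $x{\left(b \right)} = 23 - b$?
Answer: $869621$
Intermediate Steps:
$829 \left(\left(-1305 + 2288\right) + x{\left(-43 \right)}\right) = 829 \left(\left(-1305 + 2288\right) + \left(23 - -43\right)\right) = 829 \left(983 + \left(23 + 43\right)\right) = 829 \left(983 + 66\right) = 829 \cdot 1049 = 869621$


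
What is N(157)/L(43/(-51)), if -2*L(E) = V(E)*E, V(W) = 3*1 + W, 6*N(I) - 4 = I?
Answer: 139587/4730 ≈ 29.511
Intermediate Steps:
N(I) = ⅔ + I/6
V(W) = 3 + W
L(E) = -E*(3 + E)/2 (L(E) = -(3 + E)*E/2 = -E*(3 + E)/2)
N(157)/L(43/(-51)) = (⅔ + (⅙)*157)/((-43/(-51)*(3 + 43/(-51))/2)) = (⅔ + 157/6)/((-43*(-1/51)*(3 + 43*(-1/51))/2)) = 161/(6*((-½*(-43/51)*(3 - 43/51)))) = 161/(6*((-½*(-43/51)*110/51))) = 161/(6*(2365/2601)) = (161/6)*(2601/2365) = 139587/4730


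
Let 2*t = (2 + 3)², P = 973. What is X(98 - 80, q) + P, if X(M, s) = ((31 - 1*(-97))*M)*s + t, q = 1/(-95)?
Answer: 182637/190 ≈ 961.25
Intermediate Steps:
t = 25/2 (t = (2 + 3)²/2 = (½)*5² = (½)*25 = 25/2 ≈ 12.500)
q = -1/95 ≈ -0.010526
X(M, s) = 25/2 + 128*M*s (X(M, s) = ((31 - 1*(-97))*M)*s + 25/2 = ((31 + 97)*M)*s + 25/2 = (128*M)*s + 25/2 = 128*M*s + 25/2 = 25/2 + 128*M*s)
X(98 - 80, q) + P = (25/2 + 128*(98 - 80)*(-1/95)) + 973 = (25/2 + 128*18*(-1/95)) + 973 = (25/2 - 2304/95) + 973 = -2233/190 + 973 = 182637/190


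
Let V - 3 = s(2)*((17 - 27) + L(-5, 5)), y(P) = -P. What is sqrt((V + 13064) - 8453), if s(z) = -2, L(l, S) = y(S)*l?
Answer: 2*sqrt(1146) ≈ 67.705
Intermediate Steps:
L(l, S) = -S*l (L(l, S) = (-S)*l = -S*l)
V = -27 (V = 3 - 2*((17 - 27) - 1*5*(-5)) = 3 - 2*(-10 + 25) = 3 - 2*15 = 3 - 30 = -27)
sqrt((V + 13064) - 8453) = sqrt((-27 + 13064) - 8453) = sqrt(13037 - 8453) = sqrt(4584) = 2*sqrt(1146)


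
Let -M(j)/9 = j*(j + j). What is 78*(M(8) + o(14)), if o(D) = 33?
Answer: -87282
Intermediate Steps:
M(j) = -18*j² (M(j) = -9*j*(j + j) = -9*j*2*j = -18*j²)
78*(M(8) + o(14)) = 78*(-18*8² + 33) = 78*(-18*64 + 33) = 78*(-1152 + 33) = 78*(-1119) = -87282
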